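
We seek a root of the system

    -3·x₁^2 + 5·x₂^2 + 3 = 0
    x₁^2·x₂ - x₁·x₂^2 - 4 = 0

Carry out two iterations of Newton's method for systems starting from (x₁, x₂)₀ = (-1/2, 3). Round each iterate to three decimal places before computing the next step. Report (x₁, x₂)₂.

At (-1/2, 3): F = (47.250, 1.250).
Jacobian J = [[-6·x₁, 10·x₂], [2·x₁·x₂ - x₂^2, x₁^2 - 2·x₁·x₂]].
At the point, J = [[3.000, 30.000], [-12.000, 3.250]] (det J = 369.750).
Solving J·Δ = −F gives Δ = (-0.314, -1.544).
Then the next iterate is (x₁, x₂)₁ = (-0.814, 1.456).
Round to (-0.814, 1.456) and repeat: F = (11.61189, -1.30963), J = [[4.884, 14.560], [-4.49030, 3.03296]].
Δ = (-0.677, -0.570), so (x₁, x₂)₂ = (-1.491, 0.886).

(-1.491, 0.886)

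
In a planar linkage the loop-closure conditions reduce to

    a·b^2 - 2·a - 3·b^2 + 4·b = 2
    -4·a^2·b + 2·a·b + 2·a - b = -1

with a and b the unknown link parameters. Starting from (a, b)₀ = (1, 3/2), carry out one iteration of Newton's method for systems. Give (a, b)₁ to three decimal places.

At (1, 3/2): F = (-2.500, -1.500).
Jacobian J = [[b^2 - 2, 2·a·b - 6·b + 4], [-8·a·b + 2·b + 2, -4·a^2 + 2·a - 1]].
At the point, J = [[0.250, -2.000], [-7.000, -3.000]] (det J = -14.750).
Solving J·Δ = −F gives Δ = (0.305, -1.212).
Then the next iterate is (a, b)₁ = (1.305, 0.288).

(1.305, 0.288)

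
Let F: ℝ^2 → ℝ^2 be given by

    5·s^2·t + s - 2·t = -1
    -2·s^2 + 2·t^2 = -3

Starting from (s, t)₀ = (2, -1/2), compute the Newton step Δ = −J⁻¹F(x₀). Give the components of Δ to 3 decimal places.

(-0.574, 0.046)

At (2, -1/2): F = (-6.000, -4.500).
Jacobian J = [[10·s·t + 1, 5·s^2 - 2], [-4·s, 4·t]].
At the point, J = [[-9.000, 18.000], [-8.000, -2.000]] (det J = 162.000).
Solving J·Δ = −F gives Δ = (-0.574, 0.046).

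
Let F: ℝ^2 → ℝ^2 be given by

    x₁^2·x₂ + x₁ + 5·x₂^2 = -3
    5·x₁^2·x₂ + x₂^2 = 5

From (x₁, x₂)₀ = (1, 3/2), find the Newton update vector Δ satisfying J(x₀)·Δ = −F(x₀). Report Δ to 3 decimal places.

(0.279, -1.117)

At (1, 3/2): F = (16.750, 4.750).
Jacobian J = [[2·x₁·x₂ + 1, x₁^2 + 10·x₂], [10·x₁·x₂, 5·x₁^2 + 2·x₂]].
At the point, J = [[4.000, 16.000], [15.000, 8.000]] (det J = -208.000).
Solving J·Δ = −F gives Δ = (0.279, -1.117).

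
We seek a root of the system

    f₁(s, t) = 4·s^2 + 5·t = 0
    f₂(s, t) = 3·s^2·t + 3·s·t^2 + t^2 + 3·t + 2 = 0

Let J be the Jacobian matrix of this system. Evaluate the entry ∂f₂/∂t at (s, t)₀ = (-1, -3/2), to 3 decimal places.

12.000

∂f₂/∂t = 3·s^2 + 6·s·t + 2·t + 3.
At (-1, -3/2) this is 12.000.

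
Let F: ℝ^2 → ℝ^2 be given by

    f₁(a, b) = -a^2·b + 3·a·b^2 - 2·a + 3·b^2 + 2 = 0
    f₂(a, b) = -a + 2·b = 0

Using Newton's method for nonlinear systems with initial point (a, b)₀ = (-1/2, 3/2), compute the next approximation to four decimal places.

At (-1/2, 3/2): F = (6.0000, 3.5000).
Jacobian J = [[-2·a·b + 3·b^2 - 2, -a^2 + 6·a·b + 6·b], [-1, 2]].
At the point, J = [[6.2500, 4.2500], [-1.0000, 2.0000]] (det J = 16.7500).
Solving J·Δ = −F gives Δ = (0.1716, -1.6642).
Then the next iterate is (a, b)₁ = (-0.3284, -0.1642).

(-0.3284, -0.1642)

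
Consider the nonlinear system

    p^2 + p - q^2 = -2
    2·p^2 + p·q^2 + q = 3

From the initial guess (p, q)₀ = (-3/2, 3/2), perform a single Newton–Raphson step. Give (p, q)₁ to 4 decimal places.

At (-3/2, 3/2): F = (0.5000, -0.3750).
Jacobian J = [[2·p + 1, -2·q], [4·p + q^2, 2·p·q + 1]].
At the point, J = [[-2.0000, -3.0000], [-3.7500, -3.5000]] (det J = -4.2500).
Solving J·Δ = −F gives Δ = (-0.6765, 0.6176).
Then the next iterate is (p, q)₁ = (-2.1765, 2.1176).

(-2.1765, 2.1176)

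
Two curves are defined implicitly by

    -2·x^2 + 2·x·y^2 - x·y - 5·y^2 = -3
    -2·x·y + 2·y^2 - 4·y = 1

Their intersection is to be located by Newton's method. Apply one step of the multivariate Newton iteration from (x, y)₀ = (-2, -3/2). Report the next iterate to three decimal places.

At (-2, -3/2): F = (-28.250, 3.500).
Jacobian J = [[-4·x + 2·y^2 - y, 4·x·y - x - 10·y], [-2·y, -2·x + 4·y - 4]].
At the point, J = [[14.000, 29.000], [3.000, -6.000]] (det J = -171.000).
Solving J·Δ = −F gives Δ = (0.398, 0.782).
Then the next iterate is (x, y)₁ = (-1.602, -0.718).

(-1.602, -0.718)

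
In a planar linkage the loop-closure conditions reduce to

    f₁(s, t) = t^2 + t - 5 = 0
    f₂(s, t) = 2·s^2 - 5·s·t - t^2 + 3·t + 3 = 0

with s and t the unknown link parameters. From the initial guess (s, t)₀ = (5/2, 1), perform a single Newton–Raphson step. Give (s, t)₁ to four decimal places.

At (5/2, 1): F = (-3.0000, 5.0000).
Jacobian J = [[0, 2·t + 1], [4·s - 5·t, -5·s - 2·t + 3]].
At the point, J = [[0.0000, 3.0000], [5.0000, -11.5000]] (det J = -15.0000).
Solving J·Δ = −F gives Δ = (1.3000, 1.0000).
Then the next iterate is (s, t)₁ = (3.8000, 2.0000).

(3.8000, 2.0000)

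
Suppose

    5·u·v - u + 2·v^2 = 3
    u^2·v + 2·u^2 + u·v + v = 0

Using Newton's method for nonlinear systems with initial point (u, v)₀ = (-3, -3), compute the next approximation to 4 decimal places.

(8.6129, -7.5484)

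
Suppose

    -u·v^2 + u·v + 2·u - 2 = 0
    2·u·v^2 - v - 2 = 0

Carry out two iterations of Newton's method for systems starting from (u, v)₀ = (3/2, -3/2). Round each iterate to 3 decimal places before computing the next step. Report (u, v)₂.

At (3/2, -3/2): F = (-4.625, 6.250).
Jacobian J = [[-v^2 + v + 2, -2·u·v + u], [2·v^2, 4·u·v - 1]].
At the point, J = [[-1.750, 6.000], [4.500, -10.000]] (det J = -9.500).
Solving J·Δ = −F gives Δ = (0.921, 1.039).
Then the next iterate is (u, v)₁ = (2.421, -0.461).
Round to (2.421, -0.461) and repeat: F = (1.21141, -0.50997), J = [[1.32648, 4.65316], [0.42504, -5.46432]].
Δ = (-0.460, -0.129), so (u, v)₂ = (1.961, -0.590).

(1.961, -0.590)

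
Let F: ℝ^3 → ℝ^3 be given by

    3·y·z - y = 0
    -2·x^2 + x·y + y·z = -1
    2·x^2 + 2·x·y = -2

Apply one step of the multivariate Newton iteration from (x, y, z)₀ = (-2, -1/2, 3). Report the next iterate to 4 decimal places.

At (-2, -1/2, 3): F = (-4.0000, -7.5000, 12.0000).
Jacobian J = [[0, 3·z - 1, 3·y], [-4·x + y, x + z, y], [4·x + 2·y, 2·x, 0]].
At the point, J = [[0.0000, 8.0000, -1.5000], [7.5000, 1.0000, -0.5000], [-9.0000, -4.0000, 0.0000]] (det J = 67.5000).
Solving J·Δ = −F gives Δ = (0.9926, 0.7667, 1.4222).
Then the next iterate is (x, y, z)₁ = (-1.0074, 0.2667, 4.4222).

(-1.0074, 0.2667, 4.4222)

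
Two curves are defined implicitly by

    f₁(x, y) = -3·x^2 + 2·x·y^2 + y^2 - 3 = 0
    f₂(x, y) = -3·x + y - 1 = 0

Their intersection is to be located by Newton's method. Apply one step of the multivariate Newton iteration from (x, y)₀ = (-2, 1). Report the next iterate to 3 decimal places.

(2.500, 8.500)

At (-2, 1): F = (-18.000, 6.000).
Jacobian J = [[-6·x + 2·y^2, 4·x·y + 2·y], [-3, 1]].
At the point, J = [[14.000, -6.000], [-3.000, 1.000]] (det J = -4.000).
Solving J·Δ = −F gives Δ = (4.500, 7.500).
Then the next iterate is (x, y)₁ = (2.500, 8.500).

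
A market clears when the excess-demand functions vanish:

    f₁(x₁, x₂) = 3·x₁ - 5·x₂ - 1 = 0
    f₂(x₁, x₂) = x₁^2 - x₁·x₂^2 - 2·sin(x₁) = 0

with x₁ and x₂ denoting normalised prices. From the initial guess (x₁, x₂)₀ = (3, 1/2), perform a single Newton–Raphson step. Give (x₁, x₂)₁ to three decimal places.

(2.213, 1.128)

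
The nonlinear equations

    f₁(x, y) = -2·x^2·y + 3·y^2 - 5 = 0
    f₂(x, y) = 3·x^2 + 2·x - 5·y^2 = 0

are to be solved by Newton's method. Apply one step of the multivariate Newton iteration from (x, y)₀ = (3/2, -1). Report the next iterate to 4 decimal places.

(1.0734, -1.0057)

At (3/2, -1): F = (2.5000, 4.7500).
Jacobian J = [[-4·x·y, -2·x^2 + 6·y], [6·x + 2, -10·y]].
At the point, J = [[6.0000, -10.5000], [11.0000, 10.0000]] (det J = 175.5000).
Solving J·Δ = −F gives Δ = (-0.4266, -0.0057).
Then the next iterate is (x, y)₁ = (1.0734, -1.0057).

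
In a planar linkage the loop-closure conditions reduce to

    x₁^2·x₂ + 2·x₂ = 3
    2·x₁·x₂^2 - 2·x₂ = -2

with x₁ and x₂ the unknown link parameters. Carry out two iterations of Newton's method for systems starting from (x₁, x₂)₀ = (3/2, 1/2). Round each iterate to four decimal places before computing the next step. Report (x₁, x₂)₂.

(-7.8526, 3.5829)

At (3/2, 1/2): F = (-0.8750, 1.7500).
Jacobian J = [[2·x₁·x₂, x₁^2 + 2], [2·x₂^2, 4·x₁·x₂ - 2]].
At the point, J = [[1.5000, 4.2500], [0.5000, 1.0000]] (det J = -0.6250).
Solving J·Δ = −F gives Δ = (-13.3000, 4.9000).
Then the next iterate is (x₁, x₂)₁ = (-11.8000, 5.4000).
Round to (-11.8000, 5.4000) and repeat: F = (759.6960, -696.9760), J = [[-127.4400, 141.2400], [58.3200, -256.8800]].
Δ = (3.9474, -1.8171), so (x₁, x₂)₂ = (-7.8526, 3.5829).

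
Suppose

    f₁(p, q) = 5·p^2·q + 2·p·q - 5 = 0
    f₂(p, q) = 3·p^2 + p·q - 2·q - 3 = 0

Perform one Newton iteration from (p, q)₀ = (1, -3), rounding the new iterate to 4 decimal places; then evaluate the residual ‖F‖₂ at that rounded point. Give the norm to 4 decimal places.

At (1, -3): F = (-26.0000, 3.0000).
Jacobian J = [[10·p·q + 2·q, 5·p^2 + 2·p], [6·p + q, p - 2]].
At the point, J = [[-36.0000, 7.0000], [3.0000, -1.0000]] (det J = 15.0000).
Solving J·Δ = −F gives Δ = (-0.3333, 2.0000).
Then the next iterate is (p, q)₁ = (0.6667, -1.0000).
Re-evaluating at (0.6667, -1.0000): F = (-8.555844, -0.333233), so ‖F‖₂ = 8.5623.

8.5623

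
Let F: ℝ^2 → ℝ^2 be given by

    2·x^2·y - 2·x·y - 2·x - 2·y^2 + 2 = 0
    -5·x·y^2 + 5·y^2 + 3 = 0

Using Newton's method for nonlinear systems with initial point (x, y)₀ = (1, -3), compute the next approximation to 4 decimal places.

(1.0667, -1.4556)

At (1, -3): F = (-18.0000, 3.0000).
Jacobian J = [[4·x·y - 2·y - 2, 2·x^2 - 2·x - 4·y], [-5·y^2, -10·x·y + 10·y]].
At the point, J = [[-8.0000, 12.0000], [-45.0000, 0.0000]] (det J = 540.0000).
Solving J·Δ = −F gives Δ = (0.0667, 1.5444).
Then the next iterate is (x, y)₁ = (1.0667, -1.4556).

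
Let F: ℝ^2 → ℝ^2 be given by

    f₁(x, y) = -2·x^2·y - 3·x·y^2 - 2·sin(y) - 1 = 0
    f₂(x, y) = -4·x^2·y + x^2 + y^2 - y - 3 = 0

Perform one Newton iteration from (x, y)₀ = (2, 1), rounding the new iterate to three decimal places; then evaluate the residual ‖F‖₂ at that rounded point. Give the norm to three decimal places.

7.624

At (2, 1): F = (-16.68294, -15.000).
Jacobian J = [[-4·x·y - 3·y^2, -2·x^2 - 6·x·y - 2·cos(y)], [-8·x·y + 2·x, -4·x^2 + 2·y - 1]].
At the point, J = [[-11.000, -21.08060], [-12.000, -15.000]] (det J = -87.96726).
Solving J·Δ = −F gives Δ = (-0.750, -0.400).
Then the next iterate is (x, y)₁ = (1.250, 0.600).
Re-evaluating at (1.250, 0.600): F = (-5.35428, -5.42750), so ‖F‖₂ = 7.624.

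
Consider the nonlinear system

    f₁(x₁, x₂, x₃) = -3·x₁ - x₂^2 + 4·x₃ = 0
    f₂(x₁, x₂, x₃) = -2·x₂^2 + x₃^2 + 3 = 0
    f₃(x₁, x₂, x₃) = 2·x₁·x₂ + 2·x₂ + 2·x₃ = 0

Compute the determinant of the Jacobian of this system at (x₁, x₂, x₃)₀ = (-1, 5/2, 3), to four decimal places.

J = [[-3, -2·x₂, 4], [0, -4·x₂, 2·x₃], [2·x₂, 2·x₁ + 2, 2]].
At the point, J = [[-3.0000, -5.0000, 4.0000], [0.0000, -10.0000, 6.0000], [5.0000, 0.0000, 2.0000]].
det J = 110.0000.

110.0000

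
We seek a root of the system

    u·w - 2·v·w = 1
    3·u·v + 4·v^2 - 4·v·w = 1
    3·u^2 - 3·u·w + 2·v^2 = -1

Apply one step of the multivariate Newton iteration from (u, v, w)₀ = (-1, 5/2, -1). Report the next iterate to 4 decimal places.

(-0.4908, 1.2075, -0.6824)

At (-1, 5/2, -1): F = (5.0000, 26.5000, 13.5000).
Jacobian J = [[w, -2·w, u - 2·v], [3·v, 3·u + 8·v - 4·w, -4·v], [6·u - 3·w, 4·v, -3·u]].
At the point, J = [[-1.0000, 2.0000, -6.0000], [7.5000, 21.0000, -10.0000], [-3.0000, 10.0000, 3.0000]] (det J = -976.0000).
Solving J·Δ = −F gives Δ = (0.5092, -1.2925, 0.3176).
Then the next iterate is (u, v, w)₁ = (-0.4908, 1.2075, -0.6824).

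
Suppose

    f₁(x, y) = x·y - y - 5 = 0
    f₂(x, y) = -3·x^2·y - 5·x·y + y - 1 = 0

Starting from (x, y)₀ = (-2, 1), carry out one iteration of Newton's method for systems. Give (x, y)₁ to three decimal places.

At (-2, 1): F = (-8.000, -2.000).
Jacobian J = [[y, x - 1], [-6·x·y - 5·y, -3·x^2 - 5·x + 1]].
At the point, J = [[1.000, -3.000], [7.000, -1.000]] (det J = 20.000).
Solving J·Δ = −F gives Δ = (-0.100, -2.700).
Then the next iterate is (x, y)₁ = (-2.100, -1.700).

(-2.100, -1.700)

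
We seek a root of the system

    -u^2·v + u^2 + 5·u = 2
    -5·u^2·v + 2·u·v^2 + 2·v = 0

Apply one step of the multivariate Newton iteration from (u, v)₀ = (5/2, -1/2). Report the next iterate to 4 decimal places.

At (5/2, -1/2): F = (19.8750, 15.8750).
Jacobian J = [[-2·u·v + 2·u + 5, -u^2], [-10·u·v + 2·v^2, -5·u^2 + 4·u·v + 2]].
At the point, J = [[12.5000, -6.2500], [13.0000, -34.2500]] (det J = -346.8750).
Solving J·Δ = −F gives Δ = (-1.6764, -0.1728).
Then the next iterate is (u, v)₁ = (0.8236, -0.6728).

(0.8236, -0.6728)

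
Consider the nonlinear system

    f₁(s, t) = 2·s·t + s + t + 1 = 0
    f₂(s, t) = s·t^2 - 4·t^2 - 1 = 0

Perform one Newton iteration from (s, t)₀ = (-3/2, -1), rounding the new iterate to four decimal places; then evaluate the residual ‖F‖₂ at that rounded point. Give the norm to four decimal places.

At (-3/2, -1): F = (1.5000, -6.5000).
Jacobian J = [[2·t + 1, 2·s + 1], [t^2, 2·s·t - 8·t]].
At the point, J = [[-1.0000, -2.0000], [1.0000, 11.0000]] (det J = -9.0000).
Solving J·Δ = −F gives Δ = (0.3889, 0.5556).
Then the next iterate is (s, t)₁ = (-1.1111, -0.4444).
Re-evaluating at (-1.1111, -0.4444): F = (0.432046, -2.009398), so ‖F‖₂ = 2.0553.

2.0553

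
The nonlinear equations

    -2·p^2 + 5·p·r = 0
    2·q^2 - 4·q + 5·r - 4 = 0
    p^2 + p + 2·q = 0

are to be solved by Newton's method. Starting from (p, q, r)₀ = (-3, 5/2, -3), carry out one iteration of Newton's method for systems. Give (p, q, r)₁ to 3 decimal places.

(-0.107, 4.232, -1.779)

At (-3, 5/2, -3): F = (27.000, -16.500, 11.000).
Jacobian J = [[-4·p + 5·r, 0, 5·p], [0, 4·q - 4, 5], [2·p + 1, 2, 0]].
At the point, J = [[-3.000, 0.000, -15.000], [0.000, 6.000, 5.000], [-5.000, 2.000, 0.000]] (det J = -420.000).
Solving J·Δ = −F gives Δ = (2.893, 1.732, 1.221).
Then the next iterate is (p, q, r)₁ = (-0.107, 4.232, -1.779).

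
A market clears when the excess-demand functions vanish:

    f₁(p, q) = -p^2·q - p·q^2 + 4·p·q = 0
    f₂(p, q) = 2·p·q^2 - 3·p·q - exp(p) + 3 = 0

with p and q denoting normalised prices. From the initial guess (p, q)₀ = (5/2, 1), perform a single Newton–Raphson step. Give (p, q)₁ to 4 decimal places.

(1.9656, 2.8551)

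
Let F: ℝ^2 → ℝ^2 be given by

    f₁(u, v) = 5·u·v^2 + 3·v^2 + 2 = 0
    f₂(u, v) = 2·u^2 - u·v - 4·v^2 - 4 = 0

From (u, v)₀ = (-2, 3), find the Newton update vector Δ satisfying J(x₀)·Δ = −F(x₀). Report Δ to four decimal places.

(0.1722, -1.2679)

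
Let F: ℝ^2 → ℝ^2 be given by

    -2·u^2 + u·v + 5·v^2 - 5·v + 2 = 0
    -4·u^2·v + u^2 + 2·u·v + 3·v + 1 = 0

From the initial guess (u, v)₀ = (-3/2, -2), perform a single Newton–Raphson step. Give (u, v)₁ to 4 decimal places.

At (-3/2, -2): F = (30.5000, 21.2500).
Jacobian J = [[-4·u + v, u + 10·v - 5], [-8·u·v + 2·u + 2·v, -4·u^2 + 2·u + 3]].
At the point, J = [[4.0000, -26.5000], [-31.0000, -9.0000]] (det J = -857.5000).
Solving J·Δ = −F gives Δ = (0.3366, 1.2017).
Then the next iterate is (u, v)₁ = (-1.1634, -0.7983).

(-1.1634, -0.7983)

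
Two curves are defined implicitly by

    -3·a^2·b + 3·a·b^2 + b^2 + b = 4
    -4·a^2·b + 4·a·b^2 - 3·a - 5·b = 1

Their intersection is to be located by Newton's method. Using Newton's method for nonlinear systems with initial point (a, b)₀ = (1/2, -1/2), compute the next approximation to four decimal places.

(2.1806, -0.3750)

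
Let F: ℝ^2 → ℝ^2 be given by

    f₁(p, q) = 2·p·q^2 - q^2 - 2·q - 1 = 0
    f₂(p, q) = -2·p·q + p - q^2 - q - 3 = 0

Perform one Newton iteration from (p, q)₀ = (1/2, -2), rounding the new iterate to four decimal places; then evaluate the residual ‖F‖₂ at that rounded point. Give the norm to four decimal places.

1.7306

At (1/2, -2): F = (3.0000, -2.5000).
Jacobian J = [[2·q^2, 4·p·q - 2·q - 2], [-2·q + 1, -2·p - 2·q - 1]].
At the point, J = [[8.0000, -2.0000], [5.0000, 2.0000]] (det J = 26.0000).
Solving J·Δ = −F gives Δ = (-0.0385, 1.3462).
Then the next iterate is (p, q)₁ = (0.4615, -0.6538).
Re-evaluating at (0.4615, -0.6538): F = (0.274686, -1.708697), so ‖F‖₂ = 1.7306.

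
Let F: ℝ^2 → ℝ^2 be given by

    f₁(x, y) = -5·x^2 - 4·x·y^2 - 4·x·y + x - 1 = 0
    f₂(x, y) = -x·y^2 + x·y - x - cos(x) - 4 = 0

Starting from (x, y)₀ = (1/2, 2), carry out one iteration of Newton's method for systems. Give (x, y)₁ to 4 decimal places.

(3.0694, -6.5693)

At (1/2, 2): F = (-13.7500, -6.377583).
Jacobian J = [[-10·x - 4·y^2 - 4·y + 1, -8·x·y - 4·x], [-y^2 + y + sin(x) - 1, -2·x·y + x]].
At the point, J = [[-28.0000, -10.0000], [-2.520574, -1.5000]] (det J = 16.794255).
Solving J·Δ = −F gives Δ = (2.5694, -8.5693).
Then the next iterate is (x, y)₁ = (3.0694, -6.5693).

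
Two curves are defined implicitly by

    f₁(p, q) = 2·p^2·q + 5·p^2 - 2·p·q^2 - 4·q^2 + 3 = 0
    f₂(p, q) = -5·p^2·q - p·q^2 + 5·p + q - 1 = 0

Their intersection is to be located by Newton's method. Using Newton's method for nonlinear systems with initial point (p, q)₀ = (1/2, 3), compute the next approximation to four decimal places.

(0.5315, 1.6620)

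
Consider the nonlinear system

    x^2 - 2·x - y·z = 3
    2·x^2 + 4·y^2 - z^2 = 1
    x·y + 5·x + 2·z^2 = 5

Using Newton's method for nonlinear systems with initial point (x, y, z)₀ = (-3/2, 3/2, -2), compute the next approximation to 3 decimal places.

(-0.533, 1.281, -2.017)

At (-3/2, 3/2, -2): F = (5.250, 8.500, -6.750).
Jacobian J = [[2·x - 2, -z, -y], [4·x, 8·y, -2·z], [y + 5, x, 4·z]].
At the point, J = [[-5.000, 2.000, -1.500], [-6.000, 12.000, 4.000], [6.500, -1.500, -8.000]] (det J = 509.500).
Solving J·Δ = −F gives Δ = (0.967, -0.219, -0.017).
Then the next iterate is (x, y, z)₁ = (-0.533, 1.281, -2.017).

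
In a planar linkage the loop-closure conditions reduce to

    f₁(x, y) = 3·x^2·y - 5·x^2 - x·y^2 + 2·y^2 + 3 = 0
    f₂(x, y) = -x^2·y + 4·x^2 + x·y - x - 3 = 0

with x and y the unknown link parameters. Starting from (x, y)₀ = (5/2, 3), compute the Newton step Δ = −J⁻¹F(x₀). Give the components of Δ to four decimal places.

(-1.4394, -0.4868)

At (5/2, 3): F = (23.5000, 8.2500).
Jacobian J = [[6·x·y - 10·x - y^2, 3·x^2 - 2·x·y + 4·y], [-2·x·y + 8·x + y - 1, -x^2 + x]].
At the point, J = [[11.0000, 15.7500], [7.0000, -3.7500]] (det J = -151.5000).
Solving J·Δ = −F gives Δ = (-1.4394, -0.4868).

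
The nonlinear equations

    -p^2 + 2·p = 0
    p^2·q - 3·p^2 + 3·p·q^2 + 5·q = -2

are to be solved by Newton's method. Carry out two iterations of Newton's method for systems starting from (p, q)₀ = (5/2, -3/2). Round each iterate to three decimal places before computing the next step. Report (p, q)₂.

At (5/2, -3/2): F = (-1.250, -16.750).
Jacobian J = [[-2·p + 2, 0], [2·p·q - 6·p + 3·q^2, p^2 + 6·p·q + 5]].
At the point, J = [[-3.000, 0.000], [-15.750, -11.250]] (det J = 33.750).
Solving J·Δ = −F gives Δ = (-0.417, -0.906).
Then the next iterate is (p, q)₁ = (2.083, -2.406).
Round to (2.083, -2.406) and repeat: F = (-0.17289, 2.68840), J = [[-2.166, 0.000], [-5.15489, -20.73130]].
Δ = (-0.080, 0.150), so (p, q)₂ = (2.003, -2.256).

(2.003, -2.256)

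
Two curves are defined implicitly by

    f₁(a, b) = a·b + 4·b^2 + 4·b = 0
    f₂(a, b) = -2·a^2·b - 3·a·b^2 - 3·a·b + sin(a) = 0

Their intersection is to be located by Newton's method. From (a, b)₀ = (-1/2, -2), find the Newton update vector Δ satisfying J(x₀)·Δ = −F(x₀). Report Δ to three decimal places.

(-0.010, 0.722)

At (-1/2, -2): F = (9.000, 3.52057).
Jacobian J = [[b, a + 8·b + 4], [-4·a·b - 3·b^2 - 3·b + cos(a), -2·a^2 - 6·a·b - 3·a]].
At the point, J = [[-2.000, -12.500], [-9.12242, -5.000]] (det J = -104.03022).
Solving J·Δ = −F gives Δ = (-0.010, 0.722).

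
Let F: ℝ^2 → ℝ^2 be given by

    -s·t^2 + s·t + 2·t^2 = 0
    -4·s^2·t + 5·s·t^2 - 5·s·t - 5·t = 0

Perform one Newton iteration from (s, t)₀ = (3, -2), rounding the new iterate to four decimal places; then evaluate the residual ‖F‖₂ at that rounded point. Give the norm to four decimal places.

22.4694

At (3, -2): F = (-10.0000, 172.0000).
Jacobian J = [[-t^2 + t, -2·s·t + s + 4·t], [-8·s·t + 5·t^2 - 5·t, -4·s^2 + 10·s·t - 5·s - 5]].
At the point, J = [[-6.0000, 7.0000], [78.0000, -116.0000]] (det J = 150.0000).
Solving J·Δ = −F gives Δ = (0.2933, 1.6800).
Then the next iterate is (s, t)₁ = (3.2933, -0.3200).
Re-evaluating at (3.2933, -0.3200): F = (-1.186290, 22.438105), so ‖F‖₂ = 22.4694.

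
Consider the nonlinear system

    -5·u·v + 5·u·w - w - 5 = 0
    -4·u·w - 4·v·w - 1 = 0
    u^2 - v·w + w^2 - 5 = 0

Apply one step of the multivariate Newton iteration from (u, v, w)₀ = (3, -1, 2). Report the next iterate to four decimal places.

At (3, -1, 2): F = (38.0000, -17.0000, 10.0000).
Jacobian J = [[-5·v + 5·w, -5·u, 5·u - 1], [-4·w, -4·w, -4·u - 4·v], [2·u, -w, -v + 2·w]].
At the point, J = [[15.0000, -15.0000, 14.0000], [-8.0000, -8.0000, -8.0000], [6.0000, -2.0000, 5.0000]] (det J = 176.0000).
Solving J·Δ = −F gives Δ = (3.4489, 0.4034, -5.9773).
Then the next iterate is (u, v, w)₁ = (6.4489, -0.5966, -3.9773).

(6.4489, -0.5966, -3.9773)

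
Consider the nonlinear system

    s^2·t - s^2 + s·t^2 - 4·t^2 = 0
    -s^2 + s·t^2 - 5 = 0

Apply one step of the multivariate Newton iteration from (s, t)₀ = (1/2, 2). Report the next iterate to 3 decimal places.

(1.909, 1.512)

At (1/2, 2): F = (-13.750, -3.250).
Jacobian J = [[2·s·t - 2·s + t^2, s^2 + 2·s·t - 8·t], [-2·s + t^2, 2·s·t]].
At the point, J = [[5.000, -13.750], [3.000, 2.000]] (det J = 51.250).
Solving J·Δ = −F gives Δ = (1.409, -0.488).
Then the next iterate is (s, t)₁ = (1.909, 1.512).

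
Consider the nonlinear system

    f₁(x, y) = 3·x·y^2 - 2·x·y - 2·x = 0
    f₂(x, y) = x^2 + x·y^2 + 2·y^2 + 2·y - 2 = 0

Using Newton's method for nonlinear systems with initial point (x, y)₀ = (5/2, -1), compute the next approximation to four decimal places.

At (5/2, -1): F = (7.5000, 6.7500).
Jacobian J = [[3·y^2 - 2·y - 2, 6·x·y - 2·x], [2·x + y^2, 2·x·y + 4·y + 2]].
At the point, J = [[3.0000, -20.0000], [6.0000, -7.0000]] (det J = 99.0000).
Solving J·Δ = −F gives Δ = (-0.8333, 0.2500).
Then the next iterate is (x, y)₁ = (1.6667, -0.7500).

(1.6667, -0.7500)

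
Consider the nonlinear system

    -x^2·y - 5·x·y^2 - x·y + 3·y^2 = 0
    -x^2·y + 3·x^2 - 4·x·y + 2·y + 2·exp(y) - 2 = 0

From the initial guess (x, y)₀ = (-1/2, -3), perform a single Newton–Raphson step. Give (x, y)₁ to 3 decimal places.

(8.888, -14.411)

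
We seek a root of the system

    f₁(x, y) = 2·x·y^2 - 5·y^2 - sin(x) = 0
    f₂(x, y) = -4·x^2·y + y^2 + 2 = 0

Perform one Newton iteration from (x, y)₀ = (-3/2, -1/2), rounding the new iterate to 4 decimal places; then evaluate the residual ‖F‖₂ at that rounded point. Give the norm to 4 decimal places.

At (-3/2, -1/2): F = (-1.002505, 6.7500).
Jacobian J = [[2·y^2 - cos(x), 4·x·y - 10·y], [-8·x·y, -4·x^2 + 2·y]].
At the point, J = [[0.429263, 8.0000], [-6.0000, -10.0000]] (det J = 43.707372).
Solving J·Δ = −F gives Δ = (1.0061, 0.0713).
Then the next iterate is (x, y)₁ = (-0.4939, -0.4287).
Re-evaluating at (-0.4939, -0.4287): F = (-0.626397, 2.602087), so ‖F‖₂ = 2.6764.

2.6764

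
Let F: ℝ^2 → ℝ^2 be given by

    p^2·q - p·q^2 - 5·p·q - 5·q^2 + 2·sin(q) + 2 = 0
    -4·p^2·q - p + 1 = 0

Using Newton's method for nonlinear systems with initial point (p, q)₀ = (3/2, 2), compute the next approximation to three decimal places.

(1.090, 1.084)

At (3/2, 2): F = (-32.68141, -18.500).
Jacobian J = [[2·p·q - q^2 - 5·q, p^2 - 2·p·q - 5·p - 10·q + 2·cos(q)], [-8·p·q - 1, -4·p^2]].
At the point, J = [[-8.000, -32.08229], [-25.000, -9.000]] (det J = -730.05734).
Solving J·Δ = −F gives Δ = (-0.410, -0.916).
Then the next iterate is (p, q)₁ = (1.090, 1.084).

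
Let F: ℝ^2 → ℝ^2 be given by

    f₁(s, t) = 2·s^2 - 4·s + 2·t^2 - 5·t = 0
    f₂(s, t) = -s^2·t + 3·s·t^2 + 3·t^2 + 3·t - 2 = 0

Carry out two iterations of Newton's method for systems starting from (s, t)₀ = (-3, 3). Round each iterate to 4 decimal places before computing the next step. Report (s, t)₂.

At (-3, 3): F = (33.0000, -74.0000).
Jacobian J = [[4·s - 4, 4·t - 5], [-2·s·t + 3·t^2, -s^2 + 6·s·t + 6·t + 3]].
At the point, J = [[-16.0000, 7.0000], [45.0000, -42.0000]] (det J = 357.0000).
Solving J·Δ = −F gives Δ = (2.4314, 0.8431).
Then the next iterate is (s, t)₁ = (-0.5686, 3.8431).
Round to (-0.5686, 3.8431) and repeat: F = (13.244347, 27.401383), J = [[-6.2744, 10.3724], [48.678626, 12.624174]].
Δ = (-0.2003, -1.3981), so (s, t)₂ = (-0.7689, 2.4450).

(-0.7689, 2.4450)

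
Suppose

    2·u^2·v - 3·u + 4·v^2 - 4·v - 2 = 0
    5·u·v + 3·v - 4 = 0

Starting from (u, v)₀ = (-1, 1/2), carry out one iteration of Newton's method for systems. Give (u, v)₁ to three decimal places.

(-2.600, -4.000)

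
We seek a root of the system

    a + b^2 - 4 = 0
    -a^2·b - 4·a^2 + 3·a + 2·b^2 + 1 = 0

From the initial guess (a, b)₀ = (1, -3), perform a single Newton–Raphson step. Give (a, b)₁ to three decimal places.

At (1, -3): F = (6.000, 21.000).
Jacobian J = [[1, 2·b], [-2·a·b - 8·a + 3, -a^2 + 4·b]].
At the point, J = [[1.000, -6.000], [1.000, -13.000]] (det J = -7.000).
Solving J·Δ = −F gives Δ = (6.857, 2.143).
Then the next iterate is (a, b)₁ = (7.857, -0.857).

(7.857, -0.857)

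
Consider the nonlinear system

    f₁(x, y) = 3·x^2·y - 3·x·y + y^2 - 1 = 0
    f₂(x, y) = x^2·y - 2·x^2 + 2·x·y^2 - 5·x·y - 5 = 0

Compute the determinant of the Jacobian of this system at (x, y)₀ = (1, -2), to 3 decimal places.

112.000

J = [[6·x·y - 3·y, 3·x^2 - 3·x + 2·y], [2·x·y - 4·x + 2·y^2 - 5·y, x^2 + 4·x·y - 5·x]].
At the point, J = [[-6.000, -4.000], [10.000, -12.000]].
det J = 112.000.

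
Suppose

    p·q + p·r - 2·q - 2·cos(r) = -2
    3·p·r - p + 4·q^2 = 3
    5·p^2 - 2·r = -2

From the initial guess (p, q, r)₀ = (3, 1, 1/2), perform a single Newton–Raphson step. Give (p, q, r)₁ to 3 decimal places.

At (3, 1, 1/2): F = (2.74483, 2.500, 46.000).
Jacobian J = [[q + r, p - 2, p + 2·sin(r)], [3·r - 1, 8·q, 3·p], [10·p, 0, -2]].
At the point, J = [[1.500, 1.000, 3.95885], [0.500, 8.000, 9.000], [30.000, 0.000, -2.000]] (det J = -703.12426).
Solving J·Δ = −F gives Δ = (-1.539, -0.129, -0.078).
Then the next iterate is (p, q, r)₁ = (1.461, 0.871, 0.422).

(1.461, 0.871, 0.422)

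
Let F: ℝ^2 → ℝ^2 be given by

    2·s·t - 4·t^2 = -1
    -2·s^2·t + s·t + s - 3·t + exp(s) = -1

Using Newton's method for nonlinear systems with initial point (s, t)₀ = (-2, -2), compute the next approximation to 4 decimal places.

At (-2, -2): F = (-7.0000, 25.135335).
Jacobian J = [[2·t, 2·s - 8·t], [-4·s·t + t + exp(s) + 1, -2·s^2 + s - 3]].
At the point, J = [[-4.0000, 12.0000], [-16.864665, -13.0000]] (det J = 254.375977).
Solving J·Δ = −F gives Δ = (0.8280, 0.8593).
Then the next iterate is (s, t)₁ = (-1.1720, -1.1407).

(-1.1720, -1.1407)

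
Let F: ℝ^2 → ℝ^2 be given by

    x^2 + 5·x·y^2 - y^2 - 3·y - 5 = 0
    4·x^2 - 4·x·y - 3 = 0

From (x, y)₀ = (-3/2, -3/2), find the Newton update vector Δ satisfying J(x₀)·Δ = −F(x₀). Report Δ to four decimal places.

(0.1992, 0.6992)

At (-3/2, -3/2): F = (-17.3750, -3.0000).
Jacobian J = [[2·x + 5·y^2, 10·x·y - 2·y - 3], [8·x - 4·y, -4·x]].
At the point, J = [[8.2500, 22.5000], [-6.0000, 6.0000]] (det J = 184.5000).
Solving J·Δ = −F gives Δ = (0.1992, 0.6992).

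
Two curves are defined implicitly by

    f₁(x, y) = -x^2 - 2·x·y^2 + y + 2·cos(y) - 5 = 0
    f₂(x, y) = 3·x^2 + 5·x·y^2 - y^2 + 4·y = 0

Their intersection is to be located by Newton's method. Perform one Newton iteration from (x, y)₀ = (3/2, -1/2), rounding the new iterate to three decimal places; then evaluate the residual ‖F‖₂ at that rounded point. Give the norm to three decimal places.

At (3/2, -1/2): F = (-6.74483, 6.375).
Jacobian J = [[-2·x - 2·y^2, -4·x·y - 2·sin(y) + 1], [6·x + 5·y^2, 10·x·y - 2·y + 4]].
At the point, J = [[-3.500, 4.95885], [10.250, -2.500]] (det J = -42.07822).
Solving J·Δ = −F gives Δ = (-0.351, 1.113).
Then the next iterate is (x, y)₁ = (1.149, 0.613).
Re-evaluating at (1.149, 0.613): F = (-4.93487, 8.19563), so ‖F‖₂ = 9.567.

9.567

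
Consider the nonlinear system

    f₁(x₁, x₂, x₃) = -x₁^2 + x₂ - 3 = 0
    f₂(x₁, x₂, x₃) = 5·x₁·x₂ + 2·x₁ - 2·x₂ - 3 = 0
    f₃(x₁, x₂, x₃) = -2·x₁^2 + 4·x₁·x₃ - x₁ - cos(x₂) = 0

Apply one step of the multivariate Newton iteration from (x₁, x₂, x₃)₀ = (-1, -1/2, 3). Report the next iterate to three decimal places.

At (-1, -1/2, 3): F = (-4.500, -1.500, -13.87758).
Jacobian J = [[-2·x₁, 1, 0], [5·x₂ + 2, 5·x₁ - 2, 0], [-4·x₁ + 4·x₃ - 1, sin(x₂), 4·x₁]].
At the point, J = [[2.000, 1.000, 0.000], [-0.500, -7.000, 0.000], [15.000, -0.47943, -4.000]] (det J = 54.000).
Solving J·Δ = −F gives Δ = (2.444, -0.389, 5.744).
Then the next iterate is (x₁, x₂, x₃)₁ = (1.444, -0.889, 8.744).

(1.444, -0.889, 8.744)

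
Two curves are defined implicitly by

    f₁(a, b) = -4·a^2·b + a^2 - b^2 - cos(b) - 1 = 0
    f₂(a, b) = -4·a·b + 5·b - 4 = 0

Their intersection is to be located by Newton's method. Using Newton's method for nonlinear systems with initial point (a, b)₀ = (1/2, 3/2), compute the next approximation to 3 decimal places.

At (1/2, 3/2): F = (-4.57074, 0.500).
Jacobian J = [[-8·a·b + 2·a, -4·a^2 - 2·b + sin(b)], [-4·b, -4·a + 5]].
At the point, J = [[-5.000, -3.00251], [-6.000, 3.000]] (det J = -33.01503).
Solving J·Δ = −F gives Δ = (-0.370, -0.906).
Then the next iterate is (a, b)₁ = (0.130, 0.594).

(0.130, 0.594)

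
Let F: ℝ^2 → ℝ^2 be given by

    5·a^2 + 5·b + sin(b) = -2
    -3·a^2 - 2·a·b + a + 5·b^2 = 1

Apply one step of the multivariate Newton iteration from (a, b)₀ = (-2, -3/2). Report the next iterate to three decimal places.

(-1.286, -1.348)

At (-2, -3/2): F = (13.50251, -9.750).
Jacobian J = [[10·a, cos(b) + 5], [-6·a - 2·b + 1, -2·a + 10·b]].
At the point, J = [[-20.000, 5.07074], [16.000, -11.000]] (det J = 138.86820).
Solving J·Δ = −F gives Δ = (0.714, 0.152).
Then the next iterate is (a, b)₁ = (-1.286, -1.348).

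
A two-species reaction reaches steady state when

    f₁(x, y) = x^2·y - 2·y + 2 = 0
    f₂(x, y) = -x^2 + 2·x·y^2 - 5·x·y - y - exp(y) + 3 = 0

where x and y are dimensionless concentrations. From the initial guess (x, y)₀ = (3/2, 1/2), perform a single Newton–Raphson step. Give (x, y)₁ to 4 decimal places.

(0.0125, 0.9251)

At (3/2, 1/2): F = (2.1250, -4.398721).
Jacobian J = [[2·x·y, x^2 - 2], [-2·x + 2·y^2 - 5·y, 4·x·y - 5·x - exp(y) - 1]].
At the point, J = [[1.5000, 0.2500], [-5.0000, -7.148721]] (det J = -9.473082).
Solving J·Δ = −F gives Δ = (-1.4875, 0.4251).
Then the next iterate is (x, y)₁ = (0.0125, 0.9251).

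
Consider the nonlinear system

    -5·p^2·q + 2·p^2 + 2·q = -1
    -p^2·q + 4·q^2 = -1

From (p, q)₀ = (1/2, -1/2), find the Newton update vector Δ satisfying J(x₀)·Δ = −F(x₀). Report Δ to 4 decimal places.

At (1/2, -1/2): F = (1.1250, 2.1250).
Jacobian J = [[-10·p·q + 4·p, -5·p^2 + 2], [-2·p·q, -p^2 + 8·q]].
At the point, J = [[4.5000, 0.7500], [0.5000, -4.2500]] (det J = -19.5000).
Solving J·Δ = −F gives Δ = (-0.3269, 0.4615).

(-0.3269, 0.4615)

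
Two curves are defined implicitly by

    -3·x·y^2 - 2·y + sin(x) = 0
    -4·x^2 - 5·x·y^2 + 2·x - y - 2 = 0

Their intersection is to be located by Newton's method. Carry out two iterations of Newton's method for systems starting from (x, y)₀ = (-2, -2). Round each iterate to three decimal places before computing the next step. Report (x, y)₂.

At (-2, -2): F = (27.09070, 20.000).
Jacobian J = [[-3·y^2 + cos(x), -6·x·y - 2], [-8·x - 5·y^2 + 2, -10·x·y - 1]].
At the point, J = [[-12.41615, -26.000], [-2.000, -41.000]] (det J = 457.06202).
Solving J·Δ = −F gives Δ = (1.292, 0.425).
Then the next iterate is (x, y)₁ = (-0.708, -1.575).
Round to (-0.708, -1.575) and repeat: F = (7.76853, 4.93536), J = [[-6.68221, -8.69060], [-4.73912, -12.151]].
Δ = (1.287, -0.096), so (x, y)₂ = (0.579, -1.671).

(0.579, -1.671)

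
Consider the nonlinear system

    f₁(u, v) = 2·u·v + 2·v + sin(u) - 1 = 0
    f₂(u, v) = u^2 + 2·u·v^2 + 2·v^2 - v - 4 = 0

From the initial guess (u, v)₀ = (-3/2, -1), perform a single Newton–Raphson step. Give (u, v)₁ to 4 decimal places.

At (-3/2, -1): F = (-0.997495, -1.7500).
Jacobian J = [[2·v + cos(u), 2·u + 2], [2·u + 2·v^2, 4·u·v + 4·v - 1]].
At the point, J = [[-1.929263, -1.0000], [-1.0000, 1.0000]] (det J = -2.929263).
Solving J·Δ = −F gives Δ = (-0.9379, 0.8121).
Then the next iterate is (u, v)₁ = (-2.4379, -0.1879).

(-2.4379, -0.1879)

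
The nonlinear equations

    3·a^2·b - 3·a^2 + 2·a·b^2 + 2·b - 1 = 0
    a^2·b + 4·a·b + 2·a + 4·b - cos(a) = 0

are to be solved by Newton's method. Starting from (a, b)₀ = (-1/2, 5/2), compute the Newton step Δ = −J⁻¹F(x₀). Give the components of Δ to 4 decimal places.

(-0.1541, -1.0478)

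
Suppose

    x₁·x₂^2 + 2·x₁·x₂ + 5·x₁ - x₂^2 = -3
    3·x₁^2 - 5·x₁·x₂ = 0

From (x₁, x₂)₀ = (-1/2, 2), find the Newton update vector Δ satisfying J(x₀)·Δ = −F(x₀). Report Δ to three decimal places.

(0.368, -0.389)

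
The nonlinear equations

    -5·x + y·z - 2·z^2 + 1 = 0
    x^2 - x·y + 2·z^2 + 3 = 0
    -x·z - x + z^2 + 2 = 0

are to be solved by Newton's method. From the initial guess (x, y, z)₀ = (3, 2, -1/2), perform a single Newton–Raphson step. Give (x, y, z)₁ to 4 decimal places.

(0.4597, 0.4430, 0.0050)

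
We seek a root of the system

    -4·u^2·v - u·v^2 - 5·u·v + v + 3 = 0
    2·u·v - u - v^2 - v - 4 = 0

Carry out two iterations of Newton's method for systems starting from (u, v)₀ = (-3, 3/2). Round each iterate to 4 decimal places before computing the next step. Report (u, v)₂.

At (-3, 3/2): F = (-20.2500, -13.7500).
Jacobian J = [[-8·u·v - v^2 - 5·v, -4·u^2 - 2·u·v - 5·u + 1], [2·v - 1, 2·u - 2·v - 1]].
At the point, J = [[26.2500, -11.0000], [2.0000, -10.0000]] (det J = -240.5000).
Solving J·Δ = −F gives Δ = (0.2131, -1.3324).
Then the next iterate is (u, v)₁ = (-2.7869, 0.1676).
Round to (-2.7869, 0.1676) and repeat: F = (0.374435, -2.342959), J = [[2.870586, -15.198578], [-0.6648, -6.9090]].
Δ = (-1.2759, -0.2163), so (u, v)₂ = (-4.0628, -0.0487).

(-4.0628, -0.0487)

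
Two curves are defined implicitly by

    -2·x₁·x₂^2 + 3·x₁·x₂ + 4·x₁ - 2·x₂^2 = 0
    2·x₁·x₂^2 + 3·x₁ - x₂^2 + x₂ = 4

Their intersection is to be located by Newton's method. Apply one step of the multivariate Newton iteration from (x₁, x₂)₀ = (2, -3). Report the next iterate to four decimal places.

At (2, -3): F = (-64.0000, 26.0000).
Jacobian J = [[-2·x₂^2 + 3·x₂ + 4, -4·x₁·x₂ + 3·x₁ - 4·x₂], [2·x₂^2 + 3, 4·x₁·x₂ - 2·x₂ + 1]].
At the point, J = [[-23.0000, 42.0000], [21.0000, -17.0000]] (det J = -491.0000).
Solving J·Δ = −F gives Δ = (-0.0081, 1.5193).
Then the next iterate is (x₁, x₂)₁ = (1.9919, -1.4807).

(1.9919, -1.4807)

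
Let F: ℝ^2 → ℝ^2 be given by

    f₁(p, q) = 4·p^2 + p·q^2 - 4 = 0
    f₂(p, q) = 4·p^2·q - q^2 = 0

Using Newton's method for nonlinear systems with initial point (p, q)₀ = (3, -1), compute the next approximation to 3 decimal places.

At (3, -1): F = (35.000, -37.000).
Jacobian J = [[8·p + q^2, 2·p·q], [8·p·q, 4·p^2 - 2·q]].
At the point, J = [[25.000, -6.000], [-24.000, 38.000]] (det J = 806.000).
Solving J·Δ = −F gives Δ = (-1.375, 0.105).
Then the next iterate is (p, q)₁ = (1.625, -0.895).

(1.625, -0.895)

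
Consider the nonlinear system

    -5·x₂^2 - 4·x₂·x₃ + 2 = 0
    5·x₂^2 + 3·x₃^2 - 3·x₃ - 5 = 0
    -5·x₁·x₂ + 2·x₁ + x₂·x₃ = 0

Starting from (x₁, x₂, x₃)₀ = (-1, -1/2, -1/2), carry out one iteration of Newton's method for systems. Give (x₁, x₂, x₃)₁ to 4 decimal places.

At (-1, -1/2, -1/2): F = (-0.2500, -1.5000, -4.2500).
Jacobian J = [[0, -10·x₂ - 4·x₃, -4·x₂], [0, 10·x₂, 6·x₃ - 3], [-5·x₂ + 2, -5·x₁ + x₃, x₂]].
At the point, J = [[0.0000, 7.0000, 2.0000], [0.0000, -5.0000, -6.0000], [4.5000, 4.5000, -0.5000]] (det J = -144.0000).
Solving J·Δ = −F gives Δ = (0.7630, 0.1406, -0.3672).
Then the next iterate is (x₁, x₂, x₃)₁ = (-0.2370, -0.3594, -0.8672).

(-0.2370, -0.3594, -0.8672)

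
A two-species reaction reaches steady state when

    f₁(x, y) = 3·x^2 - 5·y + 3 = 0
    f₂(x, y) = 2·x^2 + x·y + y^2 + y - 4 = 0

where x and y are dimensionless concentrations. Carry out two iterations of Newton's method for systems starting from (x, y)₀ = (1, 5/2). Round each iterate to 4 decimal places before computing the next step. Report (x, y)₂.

At (1, 5/2): F = (-6.5000, 9.2500).
Jacobian J = [[6·x, -5], [4·x + y, x + 2·y + 1]].
At the point, J = [[6.0000, -5.0000], [6.5000, 7.0000]] (det J = 74.5000).
Solving J·Δ = −F gives Δ = (-0.0101, -1.3121).
Then the next iterate is (x, y)₁ = (0.9899, 1.1879).
Round to (0.9899, 1.1879) and repeat: F = (0.000206, 1.734713), J = [[5.9394, -5.0000], [5.1475, 4.3657]].
Δ = (-0.1679, -0.1994), so (x, y)₂ = (0.8220, 0.9885).

(0.8220, 0.9885)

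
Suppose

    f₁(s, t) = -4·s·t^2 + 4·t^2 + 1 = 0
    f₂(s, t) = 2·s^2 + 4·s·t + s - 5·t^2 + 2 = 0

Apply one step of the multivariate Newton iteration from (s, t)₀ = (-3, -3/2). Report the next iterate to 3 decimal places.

(-1.516, -1.007)

At (-3, -3/2): F = (37.000, 23.750).
Jacobian J = [[-4·t^2, -8·s·t + 8·t], [4·s + 4·t + 1, 4·s - 10·t]].
At the point, J = [[-9.000, -48.000], [-17.000, 3.000]] (det J = -843.000).
Solving J·Δ = −F gives Δ = (1.484, 0.493).
Then the next iterate is (s, t)₁ = (-1.516, -1.007).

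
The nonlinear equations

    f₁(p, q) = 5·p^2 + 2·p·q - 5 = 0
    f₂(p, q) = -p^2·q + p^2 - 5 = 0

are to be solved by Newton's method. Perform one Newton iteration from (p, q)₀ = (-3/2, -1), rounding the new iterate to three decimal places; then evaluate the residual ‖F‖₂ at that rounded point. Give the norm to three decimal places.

4.278

At (-3/2, -1): F = (9.250, -0.500).
Jacobian J = [[10·p + 2·q, 2·p], [-2·p·q + 2·p, -p^2]].
At the point, J = [[-17.000, -3.000], [-6.000, -2.250]] (det J = 20.250).
Solving J·Δ = −F gives Δ = (1.102, -3.160).
Then the next iterate is (p, q)₁ = (-0.398, -4.160).
Re-evaluating at (-0.398, -4.160): F = (-0.89662, -4.18264), so ‖F‖₂ = 4.278.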